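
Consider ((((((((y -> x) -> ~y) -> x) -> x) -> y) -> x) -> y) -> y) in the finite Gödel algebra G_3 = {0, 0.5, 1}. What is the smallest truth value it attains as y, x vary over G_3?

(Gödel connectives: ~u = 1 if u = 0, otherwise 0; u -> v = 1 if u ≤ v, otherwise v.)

The minimum is attained at y = 0.5, x = 0:
  (y -> x): 0.5 > 0, so result = 0
  ~y: Gödel ¬ of 0.5 = 0 (operand ≠ 0)
  ((y -> x) -> ~y): 0 ≤ 0, so result = 1
  (((y -> x) -> ~y) -> x): 1 > 0, so result = 0
  ((((y -> x) -> ~y) -> x) -> x): 0 ≤ 0, so result = 1
  (((((y -> x) -> ~y) -> x) -> x) -> y): 1 > 0.5, so result = 0.5
  ((((((y -> x) -> ~y) -> x) -> x) -> y) -> x): 0.5 > 0, so result = 0
  (((((((y -> x) -> ~y) -> x) -> x) -> y) -> x) -> y): 0 ≤ 0.5, so result = 1
  ((((((((y -> x) -> ~y) -> x) -> x) -> y) -> x) -> y) -> y): 1 > 0.5, so result = 0.5
Checking all 9 assignments confirms none give a value below 0.50.

0.50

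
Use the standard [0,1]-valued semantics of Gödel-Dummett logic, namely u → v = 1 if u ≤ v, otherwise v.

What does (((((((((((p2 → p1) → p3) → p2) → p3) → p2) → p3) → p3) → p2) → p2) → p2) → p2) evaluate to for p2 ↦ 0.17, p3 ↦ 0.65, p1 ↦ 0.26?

(p2 → p1): 0.17 ≤ 0.26, so result = 1
((p2 → p1) → p3): 1 > 0.65, so result = 0.65
(((p2 → p1) → p3) → p2): 0.65 > 0.17, so result = 0.17
((((p2 → p1) → p3) → p2) → p3): 0.17 ≤ 0.65, so result = 1
(((((p2 → p1) → p3) → p2) → p3) → p2): 1 > 0.17, so result = 0.17
((((((p2 → p1) → p3) → p2) → p3) → p2) → p3): 0.17 ≤ 0.65, so result = 1
(((((((p2 → p1) → p3) → p2) → p3) → p2) → p3) → p3): 1 > 0.65, so result = 0.65
((((((((p2 → p1) → p3) → p2) → p3) → p2) → p3) → p3) → p2): 0.65 > 0.17, so result = 0.17
(((((((((p2 → p1) → p3) → p2) → p3) → p2) → p3) → p3) → p2) → p2): 0.17 ≤ 0.17, so result = 1
((((((((((p2 → p1) → p3) → p2) → p3) → p2) → p3) → p3) → p2) → p2) → p2): 1 > 0.17, so result = 0.17
(((((((((((p2 → p1) → p3) → p2) → p3) → p2) → p3) → p3) → p2) → p2) → p2) → p2): 0.17 ≤ 0.17, so result = 1

1.00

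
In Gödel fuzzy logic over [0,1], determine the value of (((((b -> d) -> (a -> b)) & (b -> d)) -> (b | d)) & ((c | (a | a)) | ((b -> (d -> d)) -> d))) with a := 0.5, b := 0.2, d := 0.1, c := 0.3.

(b -> d): 0.2 > 0.1, so result = 0.1
(a -> b): 0.5 > 0.2, so result = 0.2
((b -> d) -> (a -> b)): 0.1 ≤ 0.2, so result = 1
(b -> d): 0.2 > 0.1, so result = 0.1
(((b -> d) -> (a -> b)) & (b -> d)) = min(1, 0.1) = 0.1
(b | d) = max(0.2, 0.1) = 0.2
((((b -> d) -> (a -> b)) & (b -> d)) -> (b | d)): 0.1 ≤ 0.2, so result = 1
(a | a) = max(0.5, 0.5) = 0.5
(c | (a | a)) = max(0.3, 0.5) = 0.5
(d -> d): 0.1 ≤ 0.1, so result = 1
(b -> (d -> d)): 0.2 ≤ 1, so result = 1
((b -> (d -> d)) -> d): 1 > 0.1, so result = 0.1
((c | (a | a)) | ((b -> (d -> d)) -> d)) = max(0.5, 0.1) = 0.5
(((((b -> d) -> (a -> b)) & (b -> d)) -> (b | d)) & ((c | (a | a)) | ((b -> (d -> d)) -> d))) = min(1, 0.5) = 0.5

0.50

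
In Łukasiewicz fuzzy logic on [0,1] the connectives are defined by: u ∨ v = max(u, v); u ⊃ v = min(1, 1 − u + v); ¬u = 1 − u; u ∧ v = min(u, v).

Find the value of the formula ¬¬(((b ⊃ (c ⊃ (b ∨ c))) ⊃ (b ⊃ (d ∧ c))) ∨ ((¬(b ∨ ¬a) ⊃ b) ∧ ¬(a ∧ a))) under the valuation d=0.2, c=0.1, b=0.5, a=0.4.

0.60

(b ∨ c) = max(0.5, 0.1) = 0.5
(c ⊃ (b ∨ c)): min(1, 1 − 0.1 + 0.5) = 1
(b ⊃ (c ⊃ (b ∨ c))): min(1, 1 − 0.5 + 1) = 1
(d ∧ c) = min(0.2, 0.1) = 0.1
(b ⊃ (d ∧ c)): min(1, 1 − 0.5 + 0.1) = 0.6
((b ⊃ (c ⊃ (b ∨ c))) ⊃ (b ⊃ (d ∧ c))): min(1, 1 − 1 + 0.6) = 0.6
¬a: Łukasiewicz ¬ gives 1 − 0.4 = 0.6
(b ∨ ¬a) = max(0.5, 0.6) = 0.6
¬(b ∨ ¬a): Łukasiewicz ¬ gives 1 − 0.6 = 0.4
(¬(b ∨ ¬a) ⊃ b): min(1, 1 − 0.4 + 0.5) = 1
(a ∧ a) = min(0.4, 0.4) = 0.4
¬(a ∧ a): Łukasiewicz ¬ gives 1 − 0.4 = 0.6
((¬(b ∨ ¬a) ⊃ b) ∧ ¬(a ∧ a)) = min(1, 0.6) = 0.6
(((b ⊃ (c ⊃ (b ∨ c))) ⊃ (b ⊃ (d ∧ c))) ∨ ((¬(b ∨ ¬a) ⊃ b) ∧ ¬(a ∧ a))) = max(0.6, 0.6) = 0.6
¬(((b ⊃ (c ⊃ (b ∨ c))) ⊃ (b ⊃ (d ∧ c))) ∨ ((¬(b ∨ ¬a) ⊃ b) ∧ ¬(a ∧ a))): Łukasiewicz ¬ gives 1 − 0.6 = 0.4
¬¬(((b ⊃ (c ⊃ (b ∨ c))) ⊃ (b ⊃ (d ∧ c))) ∨ ((¬(b ∨ ¬a) ⊃ b) ∧ ¬(a ∧ a))): Łukasiewicz ¬ gives 1 − 0.4 = 0.6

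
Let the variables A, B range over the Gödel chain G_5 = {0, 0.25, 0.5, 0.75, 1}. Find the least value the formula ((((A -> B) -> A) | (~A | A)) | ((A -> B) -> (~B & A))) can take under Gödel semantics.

0.25

The minimum is attained at A = 0.25, B = 0.25:
  (A -> B): 0.25 ≤ 0.25, so result = 1
  ((A -> B) -> A): 1 > 0.25, so result = 0.25
  ~A: Gödel ¬ of 0.25 = 0 (operand ≠ 0)
  (~A | A) = max(0, 0.25) = 0.25
  (((A -> B) -> A) | (~A | A)) = max(0.25, 0.25) = 0.25
  (A -> B): 0.25 ≤ 0.25, so result = 1
  ~B: Gödel ¬ of 0.25 = 0 (operand ≠ 0)
  (~B & A) = min(0, 0.25) = 0
  ((A -> B) -> (~B & A)): 1 > 0, so result = 0
  ((((A -> B) -> A) | (~A | A)) | ((A -> B) -> (~B & A))) = max(0.25, 0) = 0.25
Checking all 25 assignments confirms none give a value below 0.25.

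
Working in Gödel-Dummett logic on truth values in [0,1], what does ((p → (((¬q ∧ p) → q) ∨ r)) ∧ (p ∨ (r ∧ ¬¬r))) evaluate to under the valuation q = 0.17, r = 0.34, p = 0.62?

¬q: Gödel ¬ of 0.17 = 0 (operand ≠ 0)
(¬q ∧ p) = min(0, 0.62) = 0
((¬q ∧ p) → q): 0 ≤ 0.17, so result = 1
(((¬q ∧ p) → q) ∨ r) = max(1, 0.34) = 1
(p → (((¬q ∧ p) → q) ∨ r)): 0.62 ≤ 1, so result = 1
¬r: Gödel ¬ of 0.34 = 0 (operand ≠ 0)
¬¬r: Gödel ¬ of 0 = 1 (operand is 0)
(r ∧ ¬¬r) = min(0.34, 1) = 0.34
(p ∨ (r ∧ ¬¬r)) = max(0.62, 0.34) = 0.62
((p → (((¬q ∧ p) → q) ∨ r)) ∧ (p ∨ (r ∧ ¬¬r))) = min(1, 0.62) = 0.62

0.62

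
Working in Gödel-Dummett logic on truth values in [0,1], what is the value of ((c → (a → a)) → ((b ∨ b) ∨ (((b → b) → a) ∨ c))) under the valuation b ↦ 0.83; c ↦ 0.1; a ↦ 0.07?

0.83

(a → a): 0.07 ≤ 0.07, so result = 1
(c → (a → a)): 0.1 ≤ 1, so result = 1
(b ∨ b) = max(0.83, 0.83) = 0.83
(b → b): 0.83 ≤ 0.83, so result = 1
((b → b) → a): 1 > 0.07, so result = 0.07
(((b → b) → a) ∨ c) = max(0.07, 0.1) = 0.1
((b ∨ b) ∨ (((b → b) → a) ∨ c)) = max(0.83, 0.1) = 0.83
((c → (a → a)) → ((b ∨ b) ∨ (((b → b) → a) ∨ c))): 1 > 0.83, so result = 0.83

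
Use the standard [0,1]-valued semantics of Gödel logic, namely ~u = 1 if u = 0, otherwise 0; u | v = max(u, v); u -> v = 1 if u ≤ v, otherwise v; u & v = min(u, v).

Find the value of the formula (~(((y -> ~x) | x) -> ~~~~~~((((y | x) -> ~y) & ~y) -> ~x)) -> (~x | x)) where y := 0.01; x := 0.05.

1.00

~x: Gödel ¬ of 0.05 = 0 (operand ≠ 0)
(y -> ~x): 0.01 > 0, so result = 0
((y -> ~x) | x) = max(0, 0.05) = 0.05
(y | x) = max(0.01, 0.05) = 0.05
~y: Gödel ¬ of 0.01 = 0 (operand ≠ 0)
((y | x) -> ~y): 0.05 > 0, so result = 0
~y: Gödel ¬ of 0.01 = 0 (operand ≠ 0)
(((y | x) -> ~y) & ~y) = min(0, 0) = 0
~x: Gödel ¬ of 0.05 = 0 (operand ≠ 0)
((((y | x) -> ~y) & ~y) -> ~x): 0 ≤ 0, so result = 1
~((((y | x) -> ~y) & ~y) -> ~x): Gödel ¬ of 1 = 0 (operand ≠ 0)
~~((((y | x) -> ~y) & ~y) -> ~x): Gödel ¬ of 0 = 1 (operand is 0)
~~~((((y | x) -> ~y) & ~y) -> ~x): Gödel ¬ of 1 = 0 (operand ≠ 0)
~~~~((((y | x) -> ~y) & ~y) -> ~x): Gödel ¬ of 0 = 1 (operand is 0)
~~~~~((((y | x) -> ~y) & ~y) -> ~x): Gödel ¬ of 1 = 0 (operand ≠ 0)
~~~~~~((((y | x) -> ~y) & ~y) -> ~x): Gödel ¬ of 0 = 1 (operand is 0)
(((y -> ~x) | x) -> ~~~~~~((((y | x) -> ~y) & ~y) -> ~x)): 0.05 ≤ 1, so result = 1
~(((y -> ~x) | x) -> ~~~~~~((((y | x) -> ~y) & ~y) -> ~x)): Gödel ¬ of 1 = 0 (operand ≠ 0)
~x: Gödel ¬ of 0.05 = 0 (operand ≠ 0)
(~x | x) = max(0, 0.05) = 0.05
(~(((y -> ~x) | x) -> ~~~~~~((((y | x) -> ~y) & ~y) -> ~x)) -> (~x | x)): 0 ≤ 0.05, so result = 1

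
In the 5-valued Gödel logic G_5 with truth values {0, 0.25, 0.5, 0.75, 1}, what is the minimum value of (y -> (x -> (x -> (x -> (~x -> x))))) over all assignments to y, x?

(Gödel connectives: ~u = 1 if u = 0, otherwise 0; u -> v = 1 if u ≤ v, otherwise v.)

Every assignment gives 1. For instance at y = 0, x = 0:
  ~x: Gödel ¬ of 0 = 1 (operand is 0)
  (~x -> x): 1 > 0, so result = 0
  (x -> (~x -> x)): 0 ≤ 0, so result = 1
  (x -> (x -> (~x -> x))): 0 ≤ 1, so result = 1
  (x -> (x -> (x -> (~x -> x)))): 0 ≤ 1, so result = 1
  (y -> (x -> (x -> (x -> (~x -> x))))): 0 ≤ 1, so result = 1
All 25 assignments give value 1 — the formula is a G_5-tautology.

1.00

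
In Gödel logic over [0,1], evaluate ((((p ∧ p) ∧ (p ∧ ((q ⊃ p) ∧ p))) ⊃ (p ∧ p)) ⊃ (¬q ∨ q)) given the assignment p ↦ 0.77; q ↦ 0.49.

0.49

(p ∧ p) = min(0.77, 0.77) = 0.77
(q ⊃ p): 0.49 ≤ 0.77, so result = 1
((q ⊃ p) ∧ p) = min(1, 0.77) = 0.77
(p ∧ ((q ⊃ p) ∧ p)) = min(0.77, 0.77) = 0.77
((p ∧ p) ∧ (p ∧ ((q ⊃ p) ∧ p))) = min(0.77, 0.77) = 0.77
(p ∧ p) = min(0.77, 0.77) = 0.77
(((p ∧ p) ∧ (p ∧ ((q ⊃ p) ∧ p))) ⊃ (p ∧ p)): 0.77 ≤ 0.77, so result = 1
¬q: Gödel ¬ of 0.49 = 0 (operand ≠ 0)
(¬q ∨ q) = max(0, 0.49) = 0.49
((((p ∧ p) ∧ (p ∧ ((q ⊃ p) ∧ p))) ⊃ (p ∧ p)) ⊃ (¬q ∨ q)): 1 > 0.49, so result = 0.49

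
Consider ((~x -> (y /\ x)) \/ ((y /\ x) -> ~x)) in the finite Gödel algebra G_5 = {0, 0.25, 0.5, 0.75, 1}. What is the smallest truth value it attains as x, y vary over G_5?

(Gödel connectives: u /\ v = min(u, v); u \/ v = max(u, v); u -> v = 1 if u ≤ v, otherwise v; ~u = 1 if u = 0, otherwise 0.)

1.00

Every assignment gives 1. For instance at x = 0, y = 0:
  ~x: Gödel ¬ of 0 = 1 (operand is 0)
  (y /\ x) = min(0, 0) = 0
  (~x -> (y /\ x)): 1 > 0, so result = 0
  (y /\ x) = min(0, 0) = 0
  ~x: Gödel ¬ of 0 = 1 (operand is 0)
  ((y /\ x) -> ~x): 0 ≤ 1, so result = 1
  ((~x -> (y /\ x)) \/ ((y /\ x) -> ~x)) = max(0, 1) = 1
All 25 assignments give value 1 — the formula is a G_5-tautology.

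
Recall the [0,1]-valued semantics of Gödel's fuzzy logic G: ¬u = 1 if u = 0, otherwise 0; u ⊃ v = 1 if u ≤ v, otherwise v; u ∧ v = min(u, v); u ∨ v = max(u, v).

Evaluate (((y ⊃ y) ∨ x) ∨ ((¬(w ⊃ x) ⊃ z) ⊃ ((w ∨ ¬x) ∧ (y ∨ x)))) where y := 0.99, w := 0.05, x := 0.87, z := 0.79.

(y ⊃ y): 0.99 ≤ 0.99, so result = 1
((y ⊃ y) ∨ x) = max(1, 0.87) = 1
(w ⊃ x): 0.05 ≤ 0.87, so result = 1
¬(w ⊃ x): Gödel ¬ of 1 = 0 (operand ≠ 0)
(¬(w ⊃ x) ⊃ z): 0 ≤ 0.79, so result = 1
¬x: Gödel ¬ of 0.87 = 0 (operand ≠ 0)
(w ∨ ¬x) = max(0.05, 0) = 0.05
(y ∨ x) = max(0.99, 0.87) = 0.99
((w ∨ ¬x) ∧ (y ∨ x)) = min(0.05, 0.99) = 0.05
((¬(w ⊃ x) ⊃ z) ⊃ ((w ∨ ¬x) ∧ (y ∨ x))): 1 > 0.05, so result = 0.05
(((y ⊃ y) ∨ x) ∨ ((¬(w ⊃ x) ⊃ z) ⊃ ((w ∨ ¬x) ∧ (y ∨ x)))) = max(1, 0.05) = 1

1.00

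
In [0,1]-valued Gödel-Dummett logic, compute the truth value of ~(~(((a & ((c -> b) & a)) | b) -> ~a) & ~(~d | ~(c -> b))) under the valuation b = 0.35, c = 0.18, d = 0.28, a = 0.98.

0.00

(c -> b): 0.18 ≤ 0.35, so result = 1
((c -> b) & a) = min(1, 0.98) = 0.98
(a & ((c -> b) & a)) = min(0.98, 0.98) = 0.98
((a & ((c -> b) & a)) | b) = max(0.98, 0.35) = 0.98
~a: Gödel ¬ of 0.98 = 0 (operand ≠ 0)
(((a & ((c -> b) & a)) | b) -> ~a): 0.98 > 0, so result = 0
~(((a & ((c -> b) & a)) | b) -> ~a): Gödel ¬ of 0 = 1 (operand is 0)
~d: Gödel ¬ of 0.28 = 0 (operand ≠ 0)
(c -> b): 0.18 ≤ 0.35, so result = 1
~(c -> b): Gödel ¬ of 1 = 0 (operand ≠ 0)
(~d | ~(c -> b)) = max(0, 0) = 0
~(~d | ~(c -> b)): Gödel ¬ of 0 = 1 (operand is 0)
(~(((a & ((c -> b) & a)) | b) -> ~a) & ~(~d | ~(c -> b))) = min(1, 1) = 1
~(~(((a & ((c -> b) & a)) | b) -> ~a) & ~(~d | ~(c -> b))): Gödel ¬ of 1 = 0 (operand ≠ 0)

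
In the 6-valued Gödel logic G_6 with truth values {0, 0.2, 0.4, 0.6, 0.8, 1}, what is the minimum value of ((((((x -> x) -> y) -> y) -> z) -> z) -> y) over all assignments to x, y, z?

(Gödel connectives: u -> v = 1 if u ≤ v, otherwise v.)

The minimum is attained at x = 0, y = 0, z = 0:
  (x -> x): 0 ≤ 0, so result = 1
  ((x -> x) -> y): 1 > 0, so result = 0
  (((x -> x) -> y) -> y): 0 ≤ 0, so result = 1
  ((((x -> x) -> y) -> y) -> z): 1 > 0, so result = 0
  (((((x -> x) -> y) -> y) -> z) -> z): 0 ≤ 0, so result = 1
  ((((((x -> x) -> y) -> y) -> z) -> z) -> y): 1 > 0, so result = 0
Checking all 216 assignments confirms none give a value below 0.00.

0.00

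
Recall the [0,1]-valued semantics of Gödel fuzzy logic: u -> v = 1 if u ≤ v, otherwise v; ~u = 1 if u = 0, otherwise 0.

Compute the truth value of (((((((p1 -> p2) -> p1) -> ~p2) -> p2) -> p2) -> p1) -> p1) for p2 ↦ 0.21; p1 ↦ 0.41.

0.41

(p1 -> p2): 0.41 > 0.21, so result = 0.21
((p1 -> p2) -> p1): 0.21 ≤ 0.41, so result = 1
~p2: Gödel ¬ of 0.21 = 0 (operand ≠ 0)
(((p1 -> p2) -> p1) -> ~p2): 1 > 0, so result = 0
((((p1 -> p2) -> p1) -> ~p2) -> p2): 0 ≤ 0.21, so result = 1
(((((p1 -> p2) -> p1) -> ~p2) -> p2) -> p2): 1 > 0.21, so result = 0.21
((((((p1 -> p2) -> p1) -> ~p2) -> p2) -> p2) -> p1): 0.21 ≤ 0.41, so result = 1
(((((((p1 -> p2) -> p1) -> ~p2) -> p2) -> p2) -> p1) -> p1): 1 > 0.41, so result = 0.41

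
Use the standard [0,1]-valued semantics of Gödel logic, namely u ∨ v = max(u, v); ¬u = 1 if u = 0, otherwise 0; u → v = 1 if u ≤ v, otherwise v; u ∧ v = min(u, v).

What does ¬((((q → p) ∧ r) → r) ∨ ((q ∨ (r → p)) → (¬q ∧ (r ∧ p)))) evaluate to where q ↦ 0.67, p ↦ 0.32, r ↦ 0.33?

(q → p): 0.67 > 0.32, so result = 0.32
((q → p) ∧ r) = min(0.32, 0.33) = 0.32
(((q → p) ∧ r) → r): 0.32 ≤ 0.33, so result = 1
(r → p): 0.33 > 0.32, so result = 0.32
(q ∨ (r → p)) = max(0.67, 0.32) = 0.67
¬q: Gödel ¬ of 0.67 = 0 (operand ≠ 0)
(r ∧ p) = min(0.33, 0.32) = 0.32
(¬q ∧ (r ∧ p)) = min(0, 0.32) = 0
((q ∨ (r → p)) → (¬q ∧ (r ∧ p))): 0.67 > 0, so result = 0
((((q → p) ∧ r) → r) ∨ ((q ∨ (r → p)) → (¬q ∧ (r ∧ p)))) = max(1, 0) = 1
¬((((q → p) ∧ r) → r) ∨ ((q ∨ (r → p)) → (¬q ∧ (r ∧ p)))): Gödel ¬ of 1 = 0 (operand ≠ 0)

0.00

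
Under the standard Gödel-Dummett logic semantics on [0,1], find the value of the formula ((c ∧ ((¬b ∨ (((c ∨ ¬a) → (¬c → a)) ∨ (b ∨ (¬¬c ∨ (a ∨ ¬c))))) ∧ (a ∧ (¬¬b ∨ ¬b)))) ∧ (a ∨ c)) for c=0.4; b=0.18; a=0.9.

0.40

¬b: Gödel ¬ of 0.18 = 0 (operand ≠ 0)
¬a: Gödel ¬ of 0.9 = 0 (operand ≠ 0)
(c ∨ ¬a) = max(0.4, 0) = 0.4
¬c: Gödel ¬ of 0.4 = 0 (operand ≠ 0)
(¬c → a): 0 ≤ 0.9, so result = 1
((c ∨ ¬a) → (¬c → a)): 0.4 ≤ 1, so result = 1
¬c: Gödel ¬ of 0.4 = 0 (operand ≠ 0)
¬¬c: Gödel ¬ of 0 = 1 (operand is 0)
¬c: Gödel ¬ of 0.4 = 0 (operand ≠ 0)
(a ∨ ¬c) = max(0.9, 0) = 0.9
(¬¬c ∨ (a ∨ ¬c)) = max(1, 0.9) = 1
(b ∨ (¬¬c ∨ (a ∨ ¬c))) = max(0.18, 1) = 1
(((c ∨ ¬a) → (¬c → a)) ∨ (b ∨ (¬¬c ∨ (a ∨ ¬c)))) = max(1, 1) = 1
(¬b ∨ (((c ∨ ¬a) → (¬c → a)) ∨ (b ∨ (¬¬c ∨ (a ∨ ¬c))))) = max(0, 1) = 1
¬b: Gödel ¬ of 0.18 = 0 (operand ≠ 0)
¬¬b: Gödel ¬ of 0 = 1 (operand is 0)
¬b: Gödel ¬ of 0.18 = 0 (operand ≠ 0)
(¬¬b ∨ ¬b) = max(1, 0) = 1
(a ∧ (¬¬b ∨ ¬b)) = min(0.9, 1) = 0.9
((¬b ∨ (((c ∨ ¬a) → (¬c → a)) ∨ (b ∨ (¬¬c ∨ (a ∨ ¬c))))) ∧ (a ∧ (¬¬b ∨ ¬b))) = min(1, 0.9) = 0.9
(c ∧ ((¬b ∨ (((c ∨ ¬a) → (¬c → a)) ∨ (b ∨ (¬¬c ∨ (a ∨ ¬c))))) ∧ (a ∧ (¬¬b ∨ ¬b)))) = min(0.4, 0.9) = 0.4
(a ∨ c) = max(0.9, 0.4) = 0.9
((c ∧ ((¬b ∨ (((c ∨ ¬a) → (¬c → a)) ∨ (b ∨ (¬¬c ∨ (a ∨ ¬c))))) ∧ (a ∧ (¬¬b ∨ ¬b)))) ∧ (a ∨ c)) = min(0.4, 0.9) = 0.4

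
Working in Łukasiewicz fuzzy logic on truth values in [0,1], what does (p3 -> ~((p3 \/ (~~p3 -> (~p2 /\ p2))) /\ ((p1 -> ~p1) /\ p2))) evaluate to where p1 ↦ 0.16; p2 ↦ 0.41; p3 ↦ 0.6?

0.99

~p3: Łukasiewicz ¬ gives 1 − 0.6 = 0.4
~~p3: Łukasiewicz ¬ gives 1 − 0.4 = 0.6
~p2: Łukasiewicz ¬ gives 1 − 0.41 = 0.59
(~p2 /\ p2) = min(0.59, 0.41) = 0.41
(~~p3 -> (~p2 /\ p2)): min(1, 1 − 0.6 + 0.41) = 0.81
(p3 \/ (~~p3 -> (~p2 /\ p2))) = max(0.6, 0.81) = 0.81
~p1: Łukasiewicz ¬ gives 1 − 0.16 = 0.84
(p1 -> ~p1): min(1, 1 − 0.16 + 0.84) = 1
((p1 -> ~p1) /\ p2) = min(1, 0.41) = 0.41
((p3 \/ (~~p3 -> (~p2 /\ p2))) /\ ((p1 -> ~p1) /\ p2)) = min(0.81, 0.41) = 0.41
~((p3 \/ (~~p3 -> (~p2 /\ p2))) /\ ((p1 -> ~p1) /\ p2)): Łukasiewicz ¬ gives 1 − 0.41 = 0.59
(p3 -> ~((p3 \/ (~~p3 -> (~p2 /\ p2))) /\ ((p1 -> ~p1) /\ p2))): min(1, 1 − 0.6 + 0.59) = 0.99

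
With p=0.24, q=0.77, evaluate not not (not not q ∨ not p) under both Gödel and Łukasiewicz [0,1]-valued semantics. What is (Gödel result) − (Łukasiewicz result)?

0.23

Gödel evaluation:
  not q: Gödel ¬ of 0.77 = 0 (operand ≠ 0)
  not not q: Gödel ¬ of 0 = 1 (operand is 0)
  not p: Gödel ¬ of 0.24 = 0 (operand ≠ 0)
  (not not q ∨ not p) = max(1, 0) = 1
  not (not not q ∨ not p): Gödel ¬ of 1 = 0 (operand ≠ 0)
  not not (not not q ∨ not p): Gödel ¬ of 0 = 1 (operand is 0)
  Gödel value = 1
Łukasiewicz evaluation:
  not q: Łukasiewicz ¬ gives 1 − 0.77 = 0.23
  not not q: Łukasiewicz ¬ gives 1 − 0.23 = 0.77
  not p: Łukasiewicz ¬ gives 1 − 0.24 = 0.76
  (not not q ∨ not p) = max(0.77, 0.76) = 0.77
  not (not not q ∨ not p): Łukasiewicz ¬ gives 1 − 0.77 = 0.23
  not not (not not q ∨ not p): Łukasiewicz ¬ gives 1 − 0.23 = 0.77
  Łukasiewicz value = 0.77
Difference: 1 − 0.77 = 0.23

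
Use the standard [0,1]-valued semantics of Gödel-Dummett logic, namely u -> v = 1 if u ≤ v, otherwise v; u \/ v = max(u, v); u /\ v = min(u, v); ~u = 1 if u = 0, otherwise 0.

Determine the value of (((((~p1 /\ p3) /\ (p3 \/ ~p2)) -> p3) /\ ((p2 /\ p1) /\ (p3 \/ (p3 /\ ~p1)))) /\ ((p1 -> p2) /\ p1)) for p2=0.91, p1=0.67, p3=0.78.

0.67

~p1: Gödel ¬ of 0.67 = 0 (operand ≠ 0)
(~p1 /\ p3) = min(0, 0.78) = 0
~p2: Gödel ¬ of 0.91 = 0 (operand ≠ 0)
(p3 \/ ~p2) = max(0.78, 0) = 0.78
((~p1 /\ p3) /\ (p3 \/ ~p2)) = min(0, 0.78) = 0
(((~p1 /\ p3) /\ (p3 \/ ~p2)) -> p3): 0 ≤ 0.78, so result = 1
(p2 /\ p1) = min(0.91, 0.67) = 0.67
~p1: Gödel ¬ of 0.67 = 0 (operand ≠ 0)
(p3 /\ ~p1) = min(0.78, 0) = 0
(p3 \/ (p3 /\ ~p1)) = max(0.78, 0) = 0.78
((p2 /\ p1) /\ (p3 \/ (p3 /\ ~p1))) = min(0.67, 0.78) = 0.67
((((~p1 /\ p3) /\ (p3 \/ ~p2)) -> p3) /\ ((p2 /\ p1) /\ (p3 \/ (p3 /\ ~p1)))) = min(1, 0.67) = 0.67
(p1 -> p2): 0.67 ≤ 0.91, so result = 1
((p1 -> p2) /\ p1) = min(1, 0.67) = 0.67
(((((~p1 /\ p3) /\ (p3 \/ ~p2)) -> p3) /\ ((p2 /\ p1) /\ (p3 \/ (p3 /\ ~p1)))) /\ ((p1 -> p2) /\ p1)) = min(0.67, 0.67) = 0.67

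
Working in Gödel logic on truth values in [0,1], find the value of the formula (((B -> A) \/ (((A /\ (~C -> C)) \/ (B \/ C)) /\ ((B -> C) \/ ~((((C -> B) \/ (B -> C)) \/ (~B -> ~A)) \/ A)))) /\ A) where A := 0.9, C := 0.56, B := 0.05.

(B -> A): 0.05 ≤ 0.9, so result = 1
~C: Gödel ¬ of 0.56 = 0 (operand ≠ 0)
(~C -> C): 0 ≤ 0.56, so result = 1
(A /\ (~C -> C)) = min(0.9, 1) = 0.9
(B \/ C) = max(0.05, 0.56) = 0.56
((A /\ (~C -> C)) \/ (B \/ C)) = max(0.9, 0.56) = 0.9
(B -> C): 0.05 ≤ 0.56, so result = 1
(C -> B): 0.56 > 0.05, so result = 0.05
(B -> C): 0.05 ≤ 0.56, so result = 1
((C -> B) \/ (B -> C)) = max(0.05, 1) = 1
~B: Gödel ¬ of 0.05 = 0 (operand ≠ 0)
~A: Gödel ¬ of 0.9 = 0 (operand ≠ 0)
(~B -> ~A): 0 ≤ 0, so result = 1
(((C -> B) \/ (B -> C)) \/ (~B -> ~A)) = max(1, 1) = 1
((((C -> B) \/ (B -> C)) \/ (~B -> ~A)) \/ A) = max(1, 0.9) = 1
~((((C -> B) \/ (B -> C)) \/ (~B -> ~A)) \/ A): Gödel ¬ of 1 = 0 (operand ≠ 0)
((B -> C) \/ ~((((C -> B) \/ (B -> C)) \/ (~B -> ~A)) \/ A)) = max(1, 0) = 1
(((A /\ (~C -> C)) \/ (B \/ C)) /\ ((B -> C) \/ ~((((C -> B) \/ (B -> C)) \/ (~B -> ~A)) \/ A))) = min(0.9, 1) = 0.9
((B -> A) \/ (((A /\ (~C -> C)) \/ (B \/ C)) /\ ((B -> C) \/ ~((((C -> B) \/ (B -> C)) \/ (~B -> ~A)) \/ A)))) = max(1, 0.9) = 1
(((B -> A) \/ (((A /\ (~C -> C)) \/ (B \/ C)) /\ ((B -> C) \/ ~((((C -> B) \/ (B -> C)) \/ (~B -> ~A)) \/ A)))) /\ A) = min(1, 0.9) = 0.9

0.90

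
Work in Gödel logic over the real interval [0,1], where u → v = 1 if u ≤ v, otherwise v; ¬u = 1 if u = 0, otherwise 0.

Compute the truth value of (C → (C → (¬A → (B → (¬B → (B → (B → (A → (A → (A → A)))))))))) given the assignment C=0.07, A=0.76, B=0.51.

1.00

¬A: Gödel ¬ of 0.76 = 0 (operand ≠ 0)
¬B: Gödel ¬ of 0.51 = 0 (operand ≠ 0)
(A → A): 0.76 ≤ 0.76, so result = 1
(A → (A → A)): 0.76 ≤ 1, so result = 1
(A → (A → (A → A))): 0.76 ≤ 1, so result = 1
(B → (A → (A → (A → A)))): 0.51 ≤ 1, so result = 1
(B → (B → (A → (A → (A → A))))): 0.51 ≤ 1, so result = 1
(¬B → (B → (B → (A → (A → (A → A)))))): 0 ≤ 1, so result = 1
(B → (¬B → (B → (B → (A → (A → (A → A))))))): 0.51 ≤ 1, so result = 1
(¬A → (B → (¬B → (B → (B → (A → (A → (A → A)))))))): 0 ≤ 1, so result = 1
(C → (¬A → (B → (¬B → (B → (B → (A → (A → (A → A))))))))): 0.07 ≤ 1, so result = 1
(C → (C → (¬A → (B → (¬B → (B → (B → (A → (A → (A → A)))))))))): 0.07 ≤ 1, so result = 1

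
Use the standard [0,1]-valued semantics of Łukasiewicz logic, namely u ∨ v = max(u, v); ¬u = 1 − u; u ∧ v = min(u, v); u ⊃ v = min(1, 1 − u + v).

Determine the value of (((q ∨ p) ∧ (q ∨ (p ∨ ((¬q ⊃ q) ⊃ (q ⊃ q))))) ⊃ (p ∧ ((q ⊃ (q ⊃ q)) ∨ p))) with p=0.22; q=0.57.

(q ∨ p) = max(0.57, 0.22) = 0.57
¬q: Łukasiewicz ¬ gives 1 − 0.57 = 0.43
(¬q ⊃ q): min(1, 1 − 0.43 + 0.57) = 1
(q ⊃ q): min(1, 1 − 0.57 + 0.57) = 1
((¬q ⊃ q) ⊃ (q ⊃ q)): min(1, 1 − 1 + 1) = 1
(p ∨ ((¬q ⊃ q) ⊃ (q ⊃ q))) = max(0.22, 1) = 1
(q ∨ (p ∨ ((¬q ⊃ q) ⊃ (q ⊃ q)))) = max(0.57, 1) = 1
((q ∨ p) ∧ (q ∨ (p ∨ ((¬q ⊃ q) ⊃ (q ⊃ q))))) = min(0.57, 1) = 0.57
(q ⊃ q): min(1, 1 − 0.57 + 0.57) = 1
(q ⊃ (q ⊃ q)): min(1, 1 − 0.57 + 1) = 1
((q ⊃ (q ⊃ q)) ∨ p) = max(1, 0.22) = 1
(p ∧ ((q ⊃ (q ⊃ q)) ∨ p)) = min(0.22, 1) = 0.22
(((q ∨ p) ∧ (q ∨ (p ∨ ((¬q ⊃ q) ⊃ (q ⊃ q))))) ⊃ (p ∧ ((q ⊃ (q ⊃ q)) ∨ p))): min(1, 1 − 0.57 + 0.22) = 0.65

0.65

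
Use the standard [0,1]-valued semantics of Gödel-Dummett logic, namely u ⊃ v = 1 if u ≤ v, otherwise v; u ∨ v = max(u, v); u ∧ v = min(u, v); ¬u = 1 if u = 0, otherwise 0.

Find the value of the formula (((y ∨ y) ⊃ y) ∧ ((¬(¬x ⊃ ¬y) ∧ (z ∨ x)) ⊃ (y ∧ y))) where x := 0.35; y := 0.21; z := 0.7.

1.00

(y ∨ y) = max(0.21, 0.21) = 0.21
((y ∨ y) ⊃ y): 0.21 ≤ 0.21, so result = 1
¬x: Gödel ¬ of 0.35 = 0 (operand ≠ 0)
¬y: Gödel ¬ of 0.21 = 0 (operand ≠ 0)
(¬x ⊃ ¬y): 0 ≤ 0, so result = 1
¬(¬x ⊃ ¬y): Gödel ¬ of 1 = 0 (operand ≠ 0)
(z ∨ x) = max(0.7, 0.35) = 0.7
(¬(¬x ⊃ ¬y) ∧ (z ∨ x)) = min(0, 0.7) = 0
(y ∧ y) = min(0.21, 0.21) = 0.21
((¬(¬x ⊃ ¬y) ∧ (z ∨ x)) ⊃ (y ∧ y)): 0 ≤ 0.21, so result = 1
(((y ∨ y) ⊃ y) ∧ ((¬(¬x ⊃ ¬y) ∧ (z ∨ x)) ⊃ (y ∧ y))) = min(1, 1) = 1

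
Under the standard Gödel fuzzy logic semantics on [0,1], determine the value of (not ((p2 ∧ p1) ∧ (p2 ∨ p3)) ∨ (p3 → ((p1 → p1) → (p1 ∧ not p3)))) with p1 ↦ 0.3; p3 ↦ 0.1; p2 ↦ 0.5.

(p2 ∧ p1) = min(0.5, 0.3) = 0.3
(p2 ∨ p3) = max(0.5, 0.1) = 0.5
((p2 ∧ p1) ∧ (p2 ∨ p3)) = min(0.3, 0.5) = 0.3
not ((p2 ∧ p1) ∧ (p2 ∨ p3)): Gödel ¬ of 0.3 = 0 (operand ≠ 0)
(p1 → p1): 0.3 ≤ 0.3, so result = 1
not p3: Gödel ¬ of 0.1 = 0 (operand ≠ 0)
(p1 ∧ not p3) = min(0.3, 0) = 0
((p1 → p1) → (p1 ∧ not p3)): 1 > 0, so result = 0
(p3 → ((p1 → p1) → (p1 ∧ not p3))): 0.1 > 0, so result = 0
(not ((p2 ∧ p1) ∧ (p2 ∨ p3)) ∨ (p3 → ((p1 → p1) → (p1 ∧ not p3)))) = max(0, 0) = 0

0.00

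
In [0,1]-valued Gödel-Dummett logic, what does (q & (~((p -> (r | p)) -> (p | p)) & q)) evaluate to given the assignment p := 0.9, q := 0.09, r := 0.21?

(r | p) = max(0.21, 0.9) = 0.9
(p -> (r | p)): 0.9 ≤ 0.9, so result = 1
(p | p) = max(0.9, 0.9) = 0.9
((p -> (r | p)) -> (p | p)): 1 > 0.9, so result = 0.9
~((p -> (r | p)) -> (p | p)): Gödel ¬ of 0.9 = 0 (operand ≠ 0)
(~((p -> (r | p)) -> (p | p)) & q) = min(0, 0.09) = 0
(q & (~((p -> (r | p)) -> (p | p)) & q)) = min(0.09, 0) = 0

0.00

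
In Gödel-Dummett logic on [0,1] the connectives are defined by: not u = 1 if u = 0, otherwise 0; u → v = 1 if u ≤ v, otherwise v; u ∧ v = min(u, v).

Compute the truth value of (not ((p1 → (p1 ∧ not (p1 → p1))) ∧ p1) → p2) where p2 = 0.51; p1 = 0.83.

0.51

(p1 → p1): 0.83 ≤ 0.83, so result = 1
not (p1 → p1): Gödel ¬ of 1 = 0 (operand ≠ 0)
(p1 ∧ not (p1 → p1)) = min(0.83, 0) = 0
(p1 → (p1 ∧ not (p1 → p1))): 0.83 > 0, so result = 0
((p1 → (p1 ∧ not (p1 → p1))) ∧ p1) = min(0, 0.83) = 0
not ((p1 → (p1 ∧ not (p1 → p1))) ∧ p1): Gödel ¬ of 0 = 1 (operand is 0)
(not ((p1 → (p1 ∧ not (p1 → p1))) ∧ p1) → p2): 1 > 0.51, so result = 0.51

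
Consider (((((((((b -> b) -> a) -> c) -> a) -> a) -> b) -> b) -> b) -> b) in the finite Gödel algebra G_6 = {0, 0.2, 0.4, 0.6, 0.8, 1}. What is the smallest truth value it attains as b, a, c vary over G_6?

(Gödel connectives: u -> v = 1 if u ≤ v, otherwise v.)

0.20

The minimum is attained at b = 0.2, a = 0.2, c = 0:
  (b -> b): 0.2 ≤ 0.2, so result = 1
  ((b -> b) -> a): 1 > 0.2, so result = 0.2
  (((b -> b) -> a) -> c): 0.2 > 0, so result = 0
  ((((b -> b) -> a) -> c) -> a): 0 ≤ 0.2, so result = 1
  (((((b -> b) -> a) -> c) -> a) -> a): 1 > 0.2, so result = 0.2
  ((((((b -> b) -> a) -> c) -> a) -> a) -> b): 0.2 ≤ 0.2, so result = 1
  (((((((b -> b) -> a) -> c) -> a) -> a) -> b) -> b): 1 > 0.2, so result = 0.2
  ((((((((b -> b) -> a) -> c) -> a) -> a) -> b) -> b) -> b): 0.2 ≤ 0.2, so result = 1
  (((((((((b -> b) -> a) -> c) -> a) -> a) -> b) -> b) -> b) -> b): 1 > 0.2, so result = 0.2
Checking all 216 assignments confirms none give a value below 0.20.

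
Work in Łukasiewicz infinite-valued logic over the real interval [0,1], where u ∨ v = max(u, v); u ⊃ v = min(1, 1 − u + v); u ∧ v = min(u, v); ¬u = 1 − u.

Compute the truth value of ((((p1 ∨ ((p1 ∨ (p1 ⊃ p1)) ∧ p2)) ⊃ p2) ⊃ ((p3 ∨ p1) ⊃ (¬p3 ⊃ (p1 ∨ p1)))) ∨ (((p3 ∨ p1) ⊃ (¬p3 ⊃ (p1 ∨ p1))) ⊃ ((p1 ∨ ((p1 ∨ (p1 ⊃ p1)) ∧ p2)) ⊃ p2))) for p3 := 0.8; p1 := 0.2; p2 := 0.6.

1.00

(p1 ⊃ p1): min(1, 1 − 0.2 + 0.2) = 1
(p1 ∨ (p1 ⊃ p1)) = max(0.2, 1) = 1
((p1 ∨ (p1 ⊃ p1)) ∧ p2) = min(1, 0.6) = 0.6
(p1 ∨ ((p1 ∨ (p1 ⊃ p1)) ∧ p2)) = max(0.2, 0.6) = 0.6
((p1 ∨ ((p1 ∨ (p1 ⊃ p1)) ∧ p2)) ⊃ p2): min(1, 1 − 0.6 + 0.6) = 1
(p3 ∨ p1) = max(0.8, 0.2) = 0.8
¬p3: Łukasiewicz ¬ gives 1 − 0.8 = 0.2
(p1 ∨ p1) = max(0.2, 0.2) = 0.2
(¬p3 ⊃ (p1 ∨ p1)): min(1, 1 − 0.2 + 0.2) = 1
((p3 ∨ p1) ⊃ (¬p3 ⊃ (p1 ∨ p1))): min(1, 1 − 0.8 + 1) = 1
(((p1 ∨ ((p1 ∨ (p1 ⊃ p1)) ∧ p2)) ⊃ p2) ⊃ ((p3 ∨ p1) ⊃ (¬p3 ⊃ (p1 ∨ p1)))): min(1, 1 − 1 + 1) = 1
(p3 ∨ p1) = max(0.8, 0.2) = 0.8
¬p3: Łukasiewicz ¬ gives 1 − 0.8 = 0.2
(p1 ∨ p1) = max(0.2, 0.2) = 0.2
(¬p3 ⊃ (p1 ∨ p1)): min(1, 1 − 0.2 + 0.2) = 1
((p3 ∨ p1) ⊃ (¬p3 ⊃ (p1 ∨ p1))): min(1, 1 − 0.8 + 1) = 1
(p1 ⊃ p1): min(1, 1 − 0.2 + 0.2) = 1
(p1 ∨ (p1 ⊃ p1)) = max(0.2, 1) = 1
((p1 ∨ (p1 ⊃ p1)) ∧ p2) = min(1, 0.6) = 0.6
(p1 ∨ ((p1 ∨ (p1 ⊃ p1)) ∧ p2)) = max(0.2, 0.6) = 0.6
((p1 ∨ ((p1 ∨ (p1 ⊃ p1)) ∧ p2)) ⊃ p2): min(1, 1 − 0.6 + 0.6) = 1
(((p3 ∨ p1) ⊃ (¬p3 ⊃ (p1 ∨ p1))) ⊃ ((p1 ∨ ((p1 ∨ (p1 ⊃ p1)) ∧ p2)) ⊃ p2)): min(1, 1 − 1 + 1) = 1
((((p1 ∨ ((p1 ∨ (p1 ⊃ p1)) ∧ p2)) ⊃ p2) ⊃ ((p3 ∨ p1) ⊃ (¬p3 ⊃ (p1 ∨ p1)))) ∨ (((p3 ∨ p1) ⊃ (¬p3 ⊃ (p1 ∨ p1))) ⊃ ((p1 ∨ ((p1 ∨ (p1 ⊃ p1)) ∧ p2)) ⊃ p2))) = max(1, 1) = 1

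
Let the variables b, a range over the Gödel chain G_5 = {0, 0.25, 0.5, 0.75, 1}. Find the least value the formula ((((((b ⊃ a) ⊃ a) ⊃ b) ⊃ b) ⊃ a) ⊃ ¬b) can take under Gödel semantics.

0.00

The minimum is attained at b = 0.25, a = 0.25:
  (b ⊃ a): 0.25 ≤ 0.25, so result = 1
  ((b ⊃ a) ⊃ a): 1 > 0.25, so result = 0.25
  (((b ⊃ a) ⊃ a) ⊃ b): 0.25 ≤ 0.25, so result = 1
  ((((b ⊃ a) ⊃ a) ⊃ b) ⊃ b): 1 > 0.25, so result = 0.25
  (((((b ⊃ a) ⊃ a) ⊃ b) ⊃ b) ⊃ a): 0.25 ≤ 0.25, so result = 1
  ¬b: Gödel ¬ of 0.25 = 0 (operand ≠ 0)
  ((((((b ⊃ a) ⊃ a) ⊃ b) ⊃ b) ⊃ a) ⊃ ¬b): 1 > 0, so result = 0
Checking all 25 assignments confirms none give a value below 0.00.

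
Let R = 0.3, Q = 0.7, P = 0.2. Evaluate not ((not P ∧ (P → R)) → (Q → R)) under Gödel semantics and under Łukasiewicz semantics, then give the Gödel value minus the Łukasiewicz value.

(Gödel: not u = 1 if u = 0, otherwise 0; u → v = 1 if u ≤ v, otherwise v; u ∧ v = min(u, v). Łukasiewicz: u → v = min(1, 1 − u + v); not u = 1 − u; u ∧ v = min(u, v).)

Gödel evaluation:
  not P: Gödel ¬ of 0.2 = 0 (operand ≠ 0)
  (P → R): 0.2 ≤ 0.3, so result = 1
  (not P ∧ (P → R)) = min(0, 1) = 0
  (Q → R): 0.7 > 0.3, so result = 0.3
  ((not P ∧ (P → R)) → (Q → R)): 0 ≤ 0.3, so result = 1
  not ((not P ∧ (P → R)) → (Q → R)): Gödel ¬ of 1 = 0 (operand ≠ 0)
  Gödel value = 0
Łukasiewicz evaluation:
  not P: Łukasiewicz ¬ gives 1 − 0.2 = 0.8
  (P → R): min(1, 1 − 0.2 + 0.3) = 1
  (not P ∧ (P → R)) = min(0.8, 1) = 0.8
  (Q → R): min(1, 1 − 0.7 + 0.3) = 0.6
  ((not P ∧ (P → R)) → (Q → R)): min(1, 1 − 0.8 + 0.6) = 0.8
  not ((not P ∧ (P → R)) → (Q → R)): Łukasiewicz ¬ gives 1 − 0.8 = 0.2
  Łukasiewicz value = 0.2
Difference: 0 − 0.2 = -0.20

-0.20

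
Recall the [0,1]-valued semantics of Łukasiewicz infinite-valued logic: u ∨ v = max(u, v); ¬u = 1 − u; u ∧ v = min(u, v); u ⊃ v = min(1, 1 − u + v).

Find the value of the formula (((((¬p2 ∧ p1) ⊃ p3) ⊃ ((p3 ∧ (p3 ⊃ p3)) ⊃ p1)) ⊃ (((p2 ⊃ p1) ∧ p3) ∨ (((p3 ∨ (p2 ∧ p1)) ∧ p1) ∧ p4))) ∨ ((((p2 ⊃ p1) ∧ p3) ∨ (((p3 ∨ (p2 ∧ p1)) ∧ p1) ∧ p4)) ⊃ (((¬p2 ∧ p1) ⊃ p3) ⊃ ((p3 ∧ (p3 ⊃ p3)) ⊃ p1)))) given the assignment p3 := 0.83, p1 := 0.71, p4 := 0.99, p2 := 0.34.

¬p2: Łukasiewicz ¬ gives 1 − 0.34 = 0.66
(¬p2 ∧ p1) = min(0.66, 0.71) = 0.66
((¬p2 ∧ p1) ⊃ p3): min(1, 1 − 0.66 + 0.83) = 1
(p3 ⊃ p3): min(1, 1 − 0.83 + 0.83) = 1
(p3 ∧ (p3 ⊃ p3)) = min(0.83, 1) = 0.83
((p3 ∧ (p3 ⊃ p3)) ⊃ p1): min(1, 1 − 0.83 + 0.71) = 0.88
(((¬p2 ∧ p1) ⊃ p3) ⊃ ((p3 ∧ (p3 ⊃ p3)) ⊃ p1)): min(1, 1 − 1 + 0.88) = 0.88
(p2 ⊃ p1): min(1, 1 − 0.34 + 0.71) = 1
((p2 ⊃ p1) ∧ p3) = min(1, 0.83) = 0.83
(p2 ∧ p1) = min(0.34, 0.71) = 0.34
(p3 ∨ (p2 ∧ p1)) = max(0.83, 0.34) = 0.83
((p3 ∨ (p2 ∧ p1)) ∧ p1) = min(0.83, 0.71) = 0.71
(((p3 ∨ (p2 ∧ p1)) ∧ p1) ∧ p4) = min(0.71, 0.99) = 0.71
(((p2 ⊃ p1) ∧ p3) ∨ (((p3 ∨ (p2 ∧ p1)) ∧ p1) ∧ p4)) = max(0.83, 0.71) = 0.83
((((¬p2 ∧ p1) ⊃ p3) ⊃ ((p3 ∧ (p3 ⊃ p3)) ⊃ p1)) ⊃ (((p2 ⊃ p1) ∧ p3) ∨ (((p3 ∨ (p2 ∧ p1)) ∧ p1) ∧ p4))): min(1, 1 − 0.88 + 0.83) = 0.95
(p2 ⊃ p1): min(1, 1 − 0.34 + 0.71) = 1
((p2 ⊃ p1) ∧ p3) = min(1, 0.83) = 0.83
(p2 ∧ p1) = min(0.34, 0.71) = 0.34
(p3 ∨ (p2 ∧ p1)) = max(0.83, 0.34) = 0.83
((p3 ∨ (p2 ∧ p1)) ∧ p1) = min(0.83, 0.71) = 0.71
(((p3 ∨ (p2 ∧ p1)) ∧ p1) ∧ p4) = min(0.71, 0.99) = 0.71
(((p2 ⊃ p1) ∧ p3) ∨ (((p3 ∨ (p2 ∧ p1)) ∧ p1) ∧ p4)) = max(0.83, 0.71) = 0.83
¬p2: Łukasiewicz ¬ gives 1 − 0.34 = 0.66
(¬p2 ∧ p1) = min(0.66, 0.71) = 0.66
((¬p2 ∧ p1) ⊃ p3): min(1, 1 − 0.66 + 0.83) = 1
(p3 ⊃ p3): min(1, 1 − 0.83 + 0.83) = 1
(p3 ∧ (p3 ⊃ p3)) = min(0.83, 1) = 0.83
((p3 ∧ (p3 ⊃ p3)) ⊃ p1): min(1, 1 − 0.83 + 0.71) = 0.88
(((¬p2 ∧ p1) ⊃ p3) ⊃ ((p3 ∧ (p3 ⊃ p3)) ⊃ p1)): min(1, 1 − 1 + 0.88) = 0.88
((((p2 ⊃ p1) ∧ p3) ∨ (((p3 ∨ (p2 ∧ p1)) ∧ p1) ∧ p4)) ⊃ (((¬p2 ∧ p1) ⊃ p3) ⊃ ((p3 ∧ (p3 ⊃ p3)) ⊃ p1))): min(1, 1 − 0.83 + 0.88) = 1
(((((¬p2 ∧ p1) ⊃ p3) ⊃ ((p3 ∧ (p3 ⊃ p3)) ⊃ p1)) ⊃ (((p2 ⊃ p1) ∧ p3) ∨ (((p3 ∨ (p2 ∧ p1)) ∧ p1) ∧ p4))) ∨ ((((p2 ⊃ p1) ∧ p3) ∨ (((p3 ∨ (p2 ∧ p1)) ∧ p1) ∧ p4)) ⊃ (((¬p2 ∧ p1) ⊃ p3) ⊃ ((p3 ∧ (p3 ⊃ p3)) ⊃ p1)))) = max(0.95, 1) = 1

1.00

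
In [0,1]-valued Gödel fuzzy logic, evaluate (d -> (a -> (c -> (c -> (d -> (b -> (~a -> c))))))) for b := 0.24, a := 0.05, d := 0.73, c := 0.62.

~a: Gödel ¬ of 0.05 = 0 (operand ≠ 0)
(~a -> c): 0 ≤ 0.62, so result = 1
(b -> (~a -> c)): 0.24 ≤ 1, so result = 1
(d -> (b -> (~a -> c))): 0.73 ≤ 1, so result = 1
(c -> (d -> (b -> (~a -> c)))): 0.62 ≤ 1, so result = 1
(c -> (c -> (d -> (b -> (~a -> c))))): 0.62 ≤ 1, so result = 1
(a -> (c -> (c -> (d -> (b -> (~a -> c)))))): 0.05 ≤ 1, so result = 1
(d -> (a -> (c -> (c -> (d -> (b -> (~a -> c))))))): 0.73 ≤ 1, so result = 1

1.00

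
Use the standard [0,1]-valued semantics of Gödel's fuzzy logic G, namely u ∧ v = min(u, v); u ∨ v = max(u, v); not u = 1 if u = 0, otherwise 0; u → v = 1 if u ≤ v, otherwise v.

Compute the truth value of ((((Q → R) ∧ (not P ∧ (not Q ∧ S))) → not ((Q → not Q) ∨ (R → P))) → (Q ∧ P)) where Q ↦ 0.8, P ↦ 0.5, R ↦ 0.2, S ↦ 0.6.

(Q → R): 0.8 > 0.2, so result = 0.2
not P: Gödel ¬ of 0.5 = 0 (operand ≠ 0)
not Q: Gödel ¬ of 0.8 = 0 (operand ≠ 0)
(not Q ∧ S) = min(0, 0.6) = 0
(not P ∧ (not Q ∧ S)) = min(0, 0) = 0
((Q → R) ∧ (not P ∧ (not Q ∧ S))) = min(0.2, 0) = 0
not Q: Gödel ¬ of 0.8 = 0 (operand ≠ 0)
(Q → not Q): 0.8 > 0, so result = 0
(R → P): 0.2 ≤ 0.5, so result = 1
((Q → not Q) ∨ (R → P)) = max(0, 1) = 1
not ((Q → not Q) ∨ (R → P)): Gödel ¬ of 1 = 0 (operand ≠ 0)
(((Q → R) ∧ (not P ∧ (not Q ∧ S))) → not ((Q → not Q) ∨ (R → P))): 0 ≤ 0, so result = 1
(Q ∧ P) = min(0.8, 0.5) = 0.5
((((Q → R) ∧ (not P ∧ (not Q ∧ S))) → not ((Q → not Q) ∨ (R → P))) → (Q ∧ P)): 1 > 0.5, so result = 0.5

0.50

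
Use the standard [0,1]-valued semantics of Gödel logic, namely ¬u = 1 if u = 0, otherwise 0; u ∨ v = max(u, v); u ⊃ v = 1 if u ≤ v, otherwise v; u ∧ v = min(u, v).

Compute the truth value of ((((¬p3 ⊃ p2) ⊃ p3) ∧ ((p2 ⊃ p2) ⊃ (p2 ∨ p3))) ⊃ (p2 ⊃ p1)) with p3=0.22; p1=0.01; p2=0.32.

¬p3: Gödel ¬ of 0.22 = 0 (operand ≠ 0)
(¬p3 ⊃ p2): 0 ≤ 0.32, so result = 1
((¬p3 ⊃ p2) ⊃ p3): 1 > 0.22, so result = 0.22
(p2 ⊃ p2): 0.32 ≤ 0.32, so result = 1
(p2 ∨ p3) = max(0.32, 0.22) = 0.32
((p2 ⊃ p2) ⊃ (p2 ∨ p3)): 1 > 0.32, so result = 0.32
(((¬p3 ⊃ p2) ⊃ p3) ∧ ((p2 ⊃ p2) ⊃ (p2 ∨ p3))) = min(0.22, 0.32) = 0.22
(p2 ⊃ p1): 0.32 > 0.01, so result = 0.01
((((¬p3 ⊃ p2) ⊃ p3) ∧ ((p2 ⊃ p2) ⊃ (p2 ∨ p3))) ⊃ (p2 ⊃ p1)): 0.22 > 0.01, so result = 0.01

0.01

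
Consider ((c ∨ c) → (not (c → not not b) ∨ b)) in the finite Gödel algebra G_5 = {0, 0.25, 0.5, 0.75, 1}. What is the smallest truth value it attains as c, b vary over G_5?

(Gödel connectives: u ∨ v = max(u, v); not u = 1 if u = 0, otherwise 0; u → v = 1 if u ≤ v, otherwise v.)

The minimum is attained at c = 0.5, b = 0.25:
  (c ∨ c) = max(0.5, 0.5) = 0.5
  not b: Gödel ¬ of 0.25 = 0 (operand ≠ 0)
  not not b: Gödel ¬ of 0 = 1 (operand is 0)
  (c → not not b): 0.5 ≤ 1, so result = 1
  not (c → not not b): Gödel ¬ of 1 = 0 (operand ≠ 0)
  (not (c → not not b) ∨ b) = max(0, 0.25) = 0.25
  ((c ∨ c) → (not (c → not not b) ∨ b)): 0.5 > 0.25, so result = 0.25
Checking all 25 assignments confirms none give a value below 0.25.

0.25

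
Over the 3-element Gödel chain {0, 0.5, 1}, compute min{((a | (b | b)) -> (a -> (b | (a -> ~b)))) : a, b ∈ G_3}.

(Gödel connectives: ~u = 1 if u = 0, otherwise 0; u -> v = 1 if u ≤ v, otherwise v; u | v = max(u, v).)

The minimum is attained at a = 1, b = 0.5:
  (b | b) = max(0.5, 0.5) = 0.5
  (a | (b | b)) = max(1, 0.5) = 1
  ~b: Gödel ¬ of 0.5 = 0 (operand ≠ 0)
  (a -> ~b): 1 > 0, so result = 0
  (b | (a -> ~b)) = max(0.5, 0) = 0.5
  (a -> (b | (a -> ~b))): 1 > 0.5, so result = 0.5
  ((a | (b | b)) -> (a -> (b | (a -> ~b)))): 1 > 0.5, so result = 0.5
Checking all 9 assignments confirms none give a value below 0.50.

0.50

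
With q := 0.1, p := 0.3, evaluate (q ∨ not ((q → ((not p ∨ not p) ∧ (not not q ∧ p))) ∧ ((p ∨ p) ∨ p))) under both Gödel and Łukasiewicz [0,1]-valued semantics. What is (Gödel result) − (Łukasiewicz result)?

0.30

Gödel evaluation:
  not p: Gödel ¬ of 0.3 = 0 (operand ≠ 0)
  not p: Gödel ¬ of 0.3 = 0 (operand ≠ 0)
  (not p ∨ not p) = max(0, 0) = 0
  not q: Gödel ¬ of 0.1 = 0 (operand ≠ 0)
  not not q: Gödel ¬ of 0 = 1 (operand is 0)
  (not not q ∧ p) = min(1, 0.3) = 0.3
  ((not p ∨ not p) ∧ (not not q ∧ p)) = min(0, 0.3) = 0
  (q → ((not p ∨ not p) ∧ (not not q ∧ p))): 0.1 > 0, so result = 0
  (p ∨ p) = max(0.3, 0.3) = 0.3
  ((p ∨ p) ∨ p) = max(0.3, 0.3) = 0.3
  ((q → ((not p ∨ not p) ∧ (not not q ∧ p))) ∧ ((p ∨ p) ∨ p)) = min(0, 0.3) = 0
  not ((q → ((not p ∨ not p) ∧ (not not q ∧ p))) ∧ ((p ∨ p) ∨ p)): Gödel ¬ of 0 = 1 (operand is 0)
  (q ∨ not ((q → ((not p ∨ not p) ∧ (not not q ∧ p))) ∧ ((p ∨ p) ∨ p))) = max(0.1, 1) = 1
  Gödel value = 1
Łukasiewicz evaluation:
  not p: Łukasiewicz ¬ gives 1 − 0.3 = 0.7
  not p: Łukasiewicz ¬ gives 1 − 0.3 = 0.7
  (not p ∨ not p) = max(0.7, 0.7) = 0.7
  not q: Łukasiewicz ¬ gives 1 − 0.1 = 0.9
  not not q: Łukasiewicz ¬ gives 1 − 0.9 = 0.1
  (not not q ∧ p) = min(0.1, 0.3) = 0.1
  ((not p ∨ not p) ∧ (not not q ∧ p)) = min(0.7, 0.1) = 0.1
  (q → ((not p ∨ not p) ∧ (not not q ∧ p))): min(1, 1 − 0.1 + 0.1) = 1
  (p ∨ p) = max(0.3, 0.3) = 0.3
  ((p ∨ p) ∨ p) = max(0.3, 0.3) = 0.3
  ((q → ((not p ∨ not p) ∧ (not not q ∧ p))) ∧ ((p ∨ p) ∨ p)) = min(1, 0.3) = 0.3
  not ((q → ((not p ∨ not p) ∧ (not not q ∧ p))) ∧ ((p ∨ p) ∨ p)): Łukasiewicz ¬ gives 1 − 0.3 = 0.7
  (q ∨ not ((q → ((not p ∨ not p) ∧ (not not q ∧ p))) ∧ ((p ∨ p) ∨ p))) = max(0.1, 0.7) = 0.7
  Łukasiewicz value = 0.7
Difference: 1 − 0.7 = 0.30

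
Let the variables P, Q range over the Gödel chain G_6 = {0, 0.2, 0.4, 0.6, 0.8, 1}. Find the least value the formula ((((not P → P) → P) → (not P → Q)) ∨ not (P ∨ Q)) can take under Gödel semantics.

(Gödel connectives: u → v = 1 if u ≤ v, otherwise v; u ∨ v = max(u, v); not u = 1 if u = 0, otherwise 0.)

The minimum is attained at P = 0, Q = 0.2:
  not P: Gödel ¬ of 0 = 1 (operand is 0)
  (not P → P): 1 > 0, so result = 0
  ((not P → P) → P): 0 ≤ 0, so result = 1
  not P: Gödel ¬ of 0 = 1 (operand is 0)
  (not P → Q): 1 > 0.2, so result = 0.2
  (((not P → P) → P) → (not P → Q)): 1 > 0.2, so result = 0.2
  (P ∨ Q) = max(0, 0.2) = 0.2
  not (P ∨ Q): Gödel ¬ of 0.2 = 0 (operand ≠ 0)
  ((((not P → P) → P) → (not P → Q)) ∨ not (P ∨ Q)) = max(0.2, 0) = 0.2
Checking all 36 assignments confirms none give a value below 0.20.

0.20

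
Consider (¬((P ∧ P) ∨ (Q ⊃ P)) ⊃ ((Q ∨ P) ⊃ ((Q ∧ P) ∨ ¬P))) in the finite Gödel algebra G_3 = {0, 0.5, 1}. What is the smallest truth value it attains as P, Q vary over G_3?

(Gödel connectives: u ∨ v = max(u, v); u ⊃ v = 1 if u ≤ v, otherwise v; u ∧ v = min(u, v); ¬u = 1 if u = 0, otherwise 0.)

Every assignment gives 1. For instance at P = 0, Q = 0:
  (P ∧ P) = min(0, 0) = 0
  (Q ⊃ P): 0 ≤ 0, so result = 1
  ((P ∧ P) ∨ (Q ⊃ P)) = max(0, 1) = 1
  ¬((P ∧ P) ∨ (Q ⊃ P)): Gödel ¬ of 1 = 0 (operand ≠ 0)
  (Q ∨ P) = max(0, 0) = 0
  (Q ∧ P) = min(0, 0) = 0
  ¬P: Gödel ¬ of 0 = 1 (operand is 0)
  ((Q ∧ P) ∨ ¬P) = max(0, 1) = 1
  ((Q ∨ P) ⊃ ((Q ∧ P) ∨ ¬P)): 0 ≤ 1, so result = 1
  (¬((P ∧ P) ∨ (Q ⊃ P)) ⊃ ((Q ∨ P) ⊃ ((Q ∧ P) ∨ ¬P))): 0 ≤ 1, so result = 1
All 9 assignments give value 1 — the formula is a G_3-tautology.

1.00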